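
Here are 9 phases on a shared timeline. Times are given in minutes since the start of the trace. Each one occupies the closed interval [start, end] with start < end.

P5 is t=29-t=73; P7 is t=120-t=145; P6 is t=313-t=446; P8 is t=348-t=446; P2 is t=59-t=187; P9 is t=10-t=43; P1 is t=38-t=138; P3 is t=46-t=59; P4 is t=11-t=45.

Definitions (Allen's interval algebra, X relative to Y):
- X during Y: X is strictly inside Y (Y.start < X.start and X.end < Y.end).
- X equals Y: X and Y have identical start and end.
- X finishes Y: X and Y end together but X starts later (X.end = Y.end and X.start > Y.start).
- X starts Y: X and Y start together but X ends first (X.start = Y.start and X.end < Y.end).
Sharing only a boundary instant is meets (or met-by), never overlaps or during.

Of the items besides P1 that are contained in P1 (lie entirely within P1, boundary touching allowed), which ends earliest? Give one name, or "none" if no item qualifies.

Target P1 = [t=38, t=138].
P2 [t=59, t=187] → overlapped-by → excluded.
P3 [t=46, t=59] → during → candidate.
P4 [t=11, t=45] → overlaps → excluded.
P5 [t=29, t=73] → overlaps → excluded.
P6 [t=313, t=446] → after → excluded.
P7 [t=120, t=145] → overlapped-by → excluded.
P8 [t=348, t=446] → after → excluded.
P9 [t=10, t=43] → overlaps → excluded.
Among candidates, earliest end is t=59 → P3.

P3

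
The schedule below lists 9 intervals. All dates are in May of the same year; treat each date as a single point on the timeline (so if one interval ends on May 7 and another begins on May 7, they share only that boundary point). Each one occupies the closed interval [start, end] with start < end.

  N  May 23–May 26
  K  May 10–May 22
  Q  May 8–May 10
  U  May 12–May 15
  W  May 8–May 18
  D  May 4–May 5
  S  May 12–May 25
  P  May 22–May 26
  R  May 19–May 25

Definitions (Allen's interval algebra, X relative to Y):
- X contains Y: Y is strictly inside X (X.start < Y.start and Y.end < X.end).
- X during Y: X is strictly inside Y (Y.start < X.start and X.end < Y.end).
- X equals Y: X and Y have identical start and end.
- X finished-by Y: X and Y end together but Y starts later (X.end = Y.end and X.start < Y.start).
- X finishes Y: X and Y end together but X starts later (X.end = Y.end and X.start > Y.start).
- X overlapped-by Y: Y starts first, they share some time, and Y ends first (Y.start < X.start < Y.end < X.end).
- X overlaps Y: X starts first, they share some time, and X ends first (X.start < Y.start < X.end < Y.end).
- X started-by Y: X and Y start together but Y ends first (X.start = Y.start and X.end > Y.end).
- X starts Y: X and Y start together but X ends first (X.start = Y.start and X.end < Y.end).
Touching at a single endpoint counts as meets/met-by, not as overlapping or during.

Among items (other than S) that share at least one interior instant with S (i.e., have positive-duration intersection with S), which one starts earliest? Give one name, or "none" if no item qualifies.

W

Target S = [May 12, May 25].
D [May 4, May 5] → before → excluded.
K [May 10, May 22] → overlaps → candidate.
N [May 23, May 26] → overlapped-by → candidate.
P [May 22, May 26] → overlapped-by → candidate.
Q [May 8, May 10] → before → excluded.
R [May 19, May 25] → finishes → candidate.
U [May 12, May 15] → starts → candidate.
W [May 8, May 18] → overlaps → candidate.
Among candidates, earliest start is May 8 → W.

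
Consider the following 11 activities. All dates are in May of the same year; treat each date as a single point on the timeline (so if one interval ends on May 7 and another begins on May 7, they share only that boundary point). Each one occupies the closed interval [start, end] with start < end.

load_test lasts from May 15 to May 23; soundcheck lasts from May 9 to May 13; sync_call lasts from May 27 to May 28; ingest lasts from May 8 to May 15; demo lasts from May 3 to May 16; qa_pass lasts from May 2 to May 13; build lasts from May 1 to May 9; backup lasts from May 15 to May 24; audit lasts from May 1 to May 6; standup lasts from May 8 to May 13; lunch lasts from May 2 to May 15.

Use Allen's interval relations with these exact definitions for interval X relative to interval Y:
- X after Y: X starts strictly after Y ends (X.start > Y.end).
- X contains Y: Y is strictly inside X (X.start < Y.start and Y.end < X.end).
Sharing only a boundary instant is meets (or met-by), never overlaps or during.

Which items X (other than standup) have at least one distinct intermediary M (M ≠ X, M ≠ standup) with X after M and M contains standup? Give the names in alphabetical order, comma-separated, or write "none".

sync_call

Target standup = [May 8, May 13].
Intermediaries M with M contains standup: demo, lunch.
Via demo — items with X after demo: sync_call.
Via lunch — items with X after lunch: sync_call.
Union: sync_call.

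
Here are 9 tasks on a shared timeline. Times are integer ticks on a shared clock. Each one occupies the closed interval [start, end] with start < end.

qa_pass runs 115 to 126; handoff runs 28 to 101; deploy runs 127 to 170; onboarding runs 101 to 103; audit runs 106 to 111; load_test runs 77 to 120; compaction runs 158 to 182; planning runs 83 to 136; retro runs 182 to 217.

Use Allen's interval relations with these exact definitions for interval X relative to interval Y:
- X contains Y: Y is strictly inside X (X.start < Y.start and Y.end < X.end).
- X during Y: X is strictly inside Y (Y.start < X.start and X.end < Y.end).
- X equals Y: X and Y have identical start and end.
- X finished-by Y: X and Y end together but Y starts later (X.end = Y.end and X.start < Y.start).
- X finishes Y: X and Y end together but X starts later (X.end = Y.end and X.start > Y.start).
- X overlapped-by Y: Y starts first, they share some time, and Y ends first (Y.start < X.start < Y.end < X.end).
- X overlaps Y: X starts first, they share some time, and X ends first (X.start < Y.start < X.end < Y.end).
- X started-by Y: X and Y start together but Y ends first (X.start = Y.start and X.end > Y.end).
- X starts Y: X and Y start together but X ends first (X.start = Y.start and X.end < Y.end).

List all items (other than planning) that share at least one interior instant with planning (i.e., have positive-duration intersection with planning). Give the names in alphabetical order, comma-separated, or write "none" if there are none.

Target planning = [83, 136].
audit [106, 111] → during → yes.
compaction [158, 182] → after → no.
deploy [127, 170] → overlapped-by → yes.
handoff [28, 101] → overlaps → yes.
load_test [77, 120] → overlaps → yes.
onboarding [101, 103] → during → yes.
qa_pass [115, 126] → during → yes.
retro [182, 217] → after → no.
Result: audit, deploy, handoff, load_test, onboarding, qa_pass.

audit, deploy, handoff, load_test, onboarding, qa_pass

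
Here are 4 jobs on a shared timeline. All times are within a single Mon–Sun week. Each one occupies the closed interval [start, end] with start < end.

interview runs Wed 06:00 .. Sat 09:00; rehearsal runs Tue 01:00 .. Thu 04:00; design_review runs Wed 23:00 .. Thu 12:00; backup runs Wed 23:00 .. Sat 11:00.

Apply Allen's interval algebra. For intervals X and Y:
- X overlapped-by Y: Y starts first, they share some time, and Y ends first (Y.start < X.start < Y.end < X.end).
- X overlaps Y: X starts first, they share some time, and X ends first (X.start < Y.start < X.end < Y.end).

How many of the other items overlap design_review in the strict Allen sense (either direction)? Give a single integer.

Target design_review = [Wed 23:00, Thu 12:00].
backup [Wed 23:00, Sat 11:00] → started-by → no.
interview [Wed 06:00, Sat 09:00] → contains → no.
rehearsal [Tue 01:00, Thu 04:00] → overlaps → counts.
Total: 1.

1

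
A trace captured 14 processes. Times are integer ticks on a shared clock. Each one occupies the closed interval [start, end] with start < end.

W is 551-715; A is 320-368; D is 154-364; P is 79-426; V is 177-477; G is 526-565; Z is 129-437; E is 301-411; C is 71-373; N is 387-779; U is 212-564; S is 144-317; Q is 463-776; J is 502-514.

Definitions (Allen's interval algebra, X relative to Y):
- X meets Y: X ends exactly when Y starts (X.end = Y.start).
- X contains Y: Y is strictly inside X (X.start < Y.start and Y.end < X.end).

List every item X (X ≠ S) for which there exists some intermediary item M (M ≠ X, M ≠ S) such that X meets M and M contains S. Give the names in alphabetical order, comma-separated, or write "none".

Target S = [144, 317].
Intermediaries M with M contains S: C, P, Z.
Via C — items with X meets C: none.
Via P — items with X meets P: none.
Via Z — items with X meets Z: none.
Union: none.

none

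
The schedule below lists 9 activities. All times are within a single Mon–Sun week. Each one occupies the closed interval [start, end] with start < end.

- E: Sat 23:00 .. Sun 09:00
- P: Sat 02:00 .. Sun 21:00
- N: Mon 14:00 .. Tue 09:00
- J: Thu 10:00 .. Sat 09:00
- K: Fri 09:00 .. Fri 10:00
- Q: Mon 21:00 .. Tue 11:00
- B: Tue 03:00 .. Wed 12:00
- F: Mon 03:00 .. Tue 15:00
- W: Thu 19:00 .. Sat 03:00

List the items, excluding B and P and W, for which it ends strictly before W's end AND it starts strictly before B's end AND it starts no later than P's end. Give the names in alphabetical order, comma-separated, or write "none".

Conditions: its end is strictly before W's end (X.end < Sat 03:00) AND its start is strictly before B's end (X.start < Wed 12:00) AND its start is no later than P's end (X.start <= Sun 21:00).
E: end Sun 09:00 < Sat 03:00? ✗; start Sat 23:00 < Wed 12:00? ✗; start Sat 23:00 <= Sun 21:00? ✓ → no.
F: end Tue 15:00 < Sat 03:00? ✓; start Mon 03:00 < Wed 12:00? ✓; start Mon 03:00 <= Sun 21:00? ✓ → yes.
J: end Sat 09:00 < Sat 03:00? ✗; start Thu 10:00 < Wed 12:00? ✗; start Thu 10:00 <= Sun 21:00? ✓ → no.
K: end Fri 10:00 < Sat 03:00? ✓; start Fri 09:00 < Wed 12:00? ✗; start Fri 09:00 <= Sun 21:00? ✓ → no.
N: end Tue 09:00 < Sat 03:00? ✓; start Mon 14:00 < Wed 12:00? ✓; start Mon 14:00 <= Sun 21:00? ✓ → yes.
Q: end Tue 11:00 < Sat 03:00? ✓; start Mon 21:00 < Wed 12:00? ✓; start Mon 21:00 <= Sun 21:00? ✓ → yes.
Result: F, N, Q.

F, N, Q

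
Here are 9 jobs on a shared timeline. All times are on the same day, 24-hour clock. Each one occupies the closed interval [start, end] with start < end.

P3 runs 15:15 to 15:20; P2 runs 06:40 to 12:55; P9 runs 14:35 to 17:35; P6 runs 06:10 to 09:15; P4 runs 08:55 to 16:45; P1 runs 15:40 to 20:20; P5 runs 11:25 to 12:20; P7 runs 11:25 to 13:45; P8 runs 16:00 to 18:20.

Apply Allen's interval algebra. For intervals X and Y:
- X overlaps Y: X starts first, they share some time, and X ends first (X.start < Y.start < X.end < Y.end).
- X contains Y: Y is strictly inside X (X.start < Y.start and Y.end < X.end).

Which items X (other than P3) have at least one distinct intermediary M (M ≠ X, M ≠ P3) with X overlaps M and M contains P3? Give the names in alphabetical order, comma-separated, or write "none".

P2, P4, P6

Target P3 = [15:15, 15:20].
Intermediaries M with M contains P3: P4, P9.
Via P4 — items with X overlaps P4: P2, P6.
Via P9 — items with X overlaps P9: P4.
Union: P2, P4, P6.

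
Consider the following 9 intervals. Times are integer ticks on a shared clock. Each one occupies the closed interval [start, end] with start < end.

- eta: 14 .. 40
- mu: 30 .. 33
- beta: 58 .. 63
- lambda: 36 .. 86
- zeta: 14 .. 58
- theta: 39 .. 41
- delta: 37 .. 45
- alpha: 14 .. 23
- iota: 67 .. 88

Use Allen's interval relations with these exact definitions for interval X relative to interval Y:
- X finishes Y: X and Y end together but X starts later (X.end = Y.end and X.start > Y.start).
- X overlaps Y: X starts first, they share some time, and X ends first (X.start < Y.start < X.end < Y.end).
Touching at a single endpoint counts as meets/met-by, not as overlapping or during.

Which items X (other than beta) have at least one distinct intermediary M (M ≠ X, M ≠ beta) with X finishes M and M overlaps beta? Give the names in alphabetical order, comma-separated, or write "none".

none

Target beta = [58, 63].
Intermediaries M with M overlaps beta: none.
Union: none.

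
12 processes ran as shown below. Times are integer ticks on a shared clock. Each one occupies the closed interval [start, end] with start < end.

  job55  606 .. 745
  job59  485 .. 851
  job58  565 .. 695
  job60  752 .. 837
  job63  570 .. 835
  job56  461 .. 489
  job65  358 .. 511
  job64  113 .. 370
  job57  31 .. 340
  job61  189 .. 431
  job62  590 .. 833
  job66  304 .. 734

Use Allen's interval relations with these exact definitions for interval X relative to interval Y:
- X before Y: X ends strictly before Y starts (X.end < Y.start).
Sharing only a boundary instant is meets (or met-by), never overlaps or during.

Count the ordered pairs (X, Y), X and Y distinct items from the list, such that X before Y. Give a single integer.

35

Checking all 132 ordered pairs for relation 'before'; matching pairs in alphabetical order:
(job55, job60): job55 before job60 ✓
(job56, job55): job56 before job55 ✓
(job56, job58): job56 before job58 ✓
(job56, job60): job56 before job60 ✓
(job56, job62): job56 before job62 ✓
(job56, job63): job56 before job63 ✓
(job57, job55): job57 before job55 ✓
(job57, job56): job57 before job56 ✓
(job57, job58): job57 before job58 ✓
(job57, job59): job57 before job59 ✓
(job57, job60): job57 before job60 ✓
(job57, job62): job57 before job62 ✓
(job57, job63): job57 before job63 ✓
(job57, job65): job57 before job65 ✓
(job58, job60): job58 before job60 ✓
(job61, job55): job61 before job55 ✓
(job61, job56): job61 before job56 ✓
(job61, job58): job61 before job58 ✓
(job61, job59): job61 before job59 ✓
(job61, job60): job61 before job60 ✓
(job61, job62): job61 before job62 ✓
(job61, job63): job61 before job63 ✓
(job64, job55): job64 before job55 ✓
(job64, job56): job64 before job56 ✓
... plus 11 further pairs not listed.
Count: 35.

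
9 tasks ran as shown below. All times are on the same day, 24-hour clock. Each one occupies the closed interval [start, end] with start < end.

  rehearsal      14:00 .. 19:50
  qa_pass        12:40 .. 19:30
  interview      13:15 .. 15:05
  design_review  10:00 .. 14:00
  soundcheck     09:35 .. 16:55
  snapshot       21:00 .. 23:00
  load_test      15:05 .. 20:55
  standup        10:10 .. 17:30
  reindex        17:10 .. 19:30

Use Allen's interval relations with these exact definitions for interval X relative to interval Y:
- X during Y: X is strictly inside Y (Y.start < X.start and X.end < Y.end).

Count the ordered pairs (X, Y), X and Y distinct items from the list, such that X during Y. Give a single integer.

6

Checking all 72 ordered pairs for relation 'during'; matching pairs in alphabetical order:
(design_review, soundcheck): design_review during soundcheck ✓
(interview, qa_pass): interview during qa_pass ✓
(interview, soundcheck): interview during soundcheck ✓
(interview, standup): interview during standup ✓
(reindex, load_test): reindex during load_test ✓
(reindex, rehearsal): reindex during rehearsal ✓
Count: 6.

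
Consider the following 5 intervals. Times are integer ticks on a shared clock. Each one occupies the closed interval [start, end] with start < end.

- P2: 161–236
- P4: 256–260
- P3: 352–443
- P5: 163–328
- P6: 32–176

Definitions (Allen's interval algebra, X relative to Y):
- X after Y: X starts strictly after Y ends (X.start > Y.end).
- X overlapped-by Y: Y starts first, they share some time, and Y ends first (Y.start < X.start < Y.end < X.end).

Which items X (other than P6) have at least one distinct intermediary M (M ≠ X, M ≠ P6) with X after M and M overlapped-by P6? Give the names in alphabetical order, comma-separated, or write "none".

P3, P4

Target P6 = [32, 176].
Intermediaries M with M overlapped-by P6: P2, P5.
Via P2 — items with X after P2: P3, P4.
Via P5 — items with X after P5: P3.
Union: P3, P4.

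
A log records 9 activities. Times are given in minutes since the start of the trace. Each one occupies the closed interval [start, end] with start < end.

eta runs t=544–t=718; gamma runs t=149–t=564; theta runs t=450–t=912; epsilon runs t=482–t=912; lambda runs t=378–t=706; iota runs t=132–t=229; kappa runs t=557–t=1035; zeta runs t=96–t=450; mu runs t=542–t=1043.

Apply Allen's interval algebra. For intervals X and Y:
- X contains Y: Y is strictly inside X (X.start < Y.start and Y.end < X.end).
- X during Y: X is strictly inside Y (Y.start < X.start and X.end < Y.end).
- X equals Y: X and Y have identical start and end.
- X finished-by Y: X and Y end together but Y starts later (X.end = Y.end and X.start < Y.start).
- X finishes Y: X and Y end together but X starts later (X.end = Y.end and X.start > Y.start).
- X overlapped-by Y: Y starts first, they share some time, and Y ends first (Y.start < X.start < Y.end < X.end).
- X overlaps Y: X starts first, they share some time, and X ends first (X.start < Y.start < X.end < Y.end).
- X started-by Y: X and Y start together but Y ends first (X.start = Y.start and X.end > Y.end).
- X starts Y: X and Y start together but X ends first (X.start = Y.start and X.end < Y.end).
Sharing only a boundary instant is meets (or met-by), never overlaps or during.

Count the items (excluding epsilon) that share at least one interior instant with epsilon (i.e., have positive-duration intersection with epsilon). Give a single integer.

Target epsilon = [t=482, t=912].
eta [t=544, t=718] → during → counts.
gamma [t=149, t=564] → overlaps → counts.
iota [t=132, t=229] → before → no.
kappa [t=557, t=1035] → overlapped-by → counts.
lambda [t=378, t=706] → overlaps → counts.
mu [t=542, t=1043] → overlapped-by → counts.
theta [t=450, t=912] → finished-by → counts.
zeta [t=96, t=450] → before → no.
Total: 6.

6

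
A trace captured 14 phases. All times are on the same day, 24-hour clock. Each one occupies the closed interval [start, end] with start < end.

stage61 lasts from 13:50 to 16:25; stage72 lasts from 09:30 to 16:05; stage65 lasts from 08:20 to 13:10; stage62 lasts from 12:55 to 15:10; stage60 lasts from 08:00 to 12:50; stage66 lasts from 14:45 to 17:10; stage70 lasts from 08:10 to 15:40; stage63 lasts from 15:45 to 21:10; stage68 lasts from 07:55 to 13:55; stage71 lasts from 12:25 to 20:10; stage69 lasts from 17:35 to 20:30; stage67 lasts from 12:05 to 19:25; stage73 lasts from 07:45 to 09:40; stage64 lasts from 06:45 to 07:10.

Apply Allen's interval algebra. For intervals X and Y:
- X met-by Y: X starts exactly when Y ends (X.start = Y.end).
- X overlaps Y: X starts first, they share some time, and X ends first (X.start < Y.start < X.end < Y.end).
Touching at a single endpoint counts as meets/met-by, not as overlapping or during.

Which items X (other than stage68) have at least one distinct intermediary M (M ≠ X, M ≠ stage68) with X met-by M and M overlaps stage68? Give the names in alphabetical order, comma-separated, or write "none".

none

Target stage68 = [07:55, 13:55].
Intermediaries M with M overlaps stage68: stage73.
Via stage73 — items with X met-by stage73: none.
Union: none.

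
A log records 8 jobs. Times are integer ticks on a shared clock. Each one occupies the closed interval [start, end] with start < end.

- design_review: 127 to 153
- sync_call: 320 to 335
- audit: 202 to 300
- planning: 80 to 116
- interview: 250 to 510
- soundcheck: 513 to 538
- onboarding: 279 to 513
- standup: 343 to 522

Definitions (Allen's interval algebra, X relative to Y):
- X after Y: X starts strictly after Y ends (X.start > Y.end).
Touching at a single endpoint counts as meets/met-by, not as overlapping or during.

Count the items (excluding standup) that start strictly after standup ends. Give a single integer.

Target standup = [343, 522].
audit [202, 300] → before → no.
design_review [127, 153] → before → no.
interview [250, 510] → overlaps → no.
onboarding [279, 513] → overlaps → no.
planning [80, 116] → before → no.
soundcheck [513, 538] → overlapped-by → no.
sync_call [320, 335] → before → no.
Total: 0.

0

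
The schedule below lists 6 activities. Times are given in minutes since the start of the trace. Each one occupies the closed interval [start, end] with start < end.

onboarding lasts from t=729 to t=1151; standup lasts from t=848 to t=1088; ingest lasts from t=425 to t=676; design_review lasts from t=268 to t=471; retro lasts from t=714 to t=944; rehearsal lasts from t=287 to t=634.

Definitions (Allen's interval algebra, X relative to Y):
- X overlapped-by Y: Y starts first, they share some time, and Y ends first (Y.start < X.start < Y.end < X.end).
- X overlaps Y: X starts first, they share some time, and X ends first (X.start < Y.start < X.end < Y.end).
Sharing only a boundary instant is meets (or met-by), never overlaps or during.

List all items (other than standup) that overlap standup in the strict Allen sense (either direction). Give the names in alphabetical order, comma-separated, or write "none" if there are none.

Target standup = [t=848, t=1088].
design_review [t=268, t=471] → before → no.
ingest [t=425, t=676] → before → no.
onboarding [t=729, t=1151] → contains → no.
rehearsal [t=287, t=634] → before → no.
retro [t=714, t=944] → overlaps → yes.
Result: retro.

retro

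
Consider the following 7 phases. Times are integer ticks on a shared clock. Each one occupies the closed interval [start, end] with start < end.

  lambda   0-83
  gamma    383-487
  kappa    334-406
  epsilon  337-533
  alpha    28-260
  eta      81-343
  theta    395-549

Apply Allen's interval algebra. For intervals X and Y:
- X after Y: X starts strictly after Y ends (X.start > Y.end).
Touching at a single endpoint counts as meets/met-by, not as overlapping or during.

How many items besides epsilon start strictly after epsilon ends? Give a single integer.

Target epsilon = [337, 533].
alpha [28, 260] → before → no.
eta [81, 343] → overlaps → no.
gamma [383, 487] → during → no.
kappa [334, 406] → overlaps → no.
lambda [0, 83] → before → no.
theta [395, 549] → overlapped-by → no.
Total: 0.

0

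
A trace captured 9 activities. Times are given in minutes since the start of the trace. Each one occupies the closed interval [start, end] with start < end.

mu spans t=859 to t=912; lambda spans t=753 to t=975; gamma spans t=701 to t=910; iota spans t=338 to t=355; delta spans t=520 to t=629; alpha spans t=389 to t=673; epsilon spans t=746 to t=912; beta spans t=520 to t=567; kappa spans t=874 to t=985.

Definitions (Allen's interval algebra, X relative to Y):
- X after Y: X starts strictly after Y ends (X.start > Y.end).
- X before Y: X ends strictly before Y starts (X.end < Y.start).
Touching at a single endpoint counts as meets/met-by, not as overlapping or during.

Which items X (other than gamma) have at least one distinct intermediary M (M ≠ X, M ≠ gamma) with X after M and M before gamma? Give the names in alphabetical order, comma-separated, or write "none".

Target gamma = [t=701, t=910].
Intermediaries M with M before gamma: alpha, beta, delta, iota.
Via alpha — items with X after alpha: epsilon, kappa, lambda, mu.
Via beta — items with X after beta: epsilon, kappa, lambda, mu.
Via delta — items with X after delta: epsilon, kappa, lambda, mu.
Via iota — items with X after iota: alpha, beta, delta, epsilon, kappa, lambda, mu.
Union: alpha, beta, delta, epsilon, kappa, lambda, mu.

alpha, beta, delta, epsilon, kappa, lambda, mu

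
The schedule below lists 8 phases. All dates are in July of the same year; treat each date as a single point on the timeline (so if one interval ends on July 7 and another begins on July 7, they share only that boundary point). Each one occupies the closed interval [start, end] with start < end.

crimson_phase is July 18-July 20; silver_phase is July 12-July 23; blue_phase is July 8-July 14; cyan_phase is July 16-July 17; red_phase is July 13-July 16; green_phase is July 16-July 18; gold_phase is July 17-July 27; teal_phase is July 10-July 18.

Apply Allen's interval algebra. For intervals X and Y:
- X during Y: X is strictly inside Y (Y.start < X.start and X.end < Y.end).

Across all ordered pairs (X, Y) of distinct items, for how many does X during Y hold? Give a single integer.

7

Checking all 56 ordered pairs for relation 'during'; matching pairs in alphabetical order:
(crimson_phase, gold_phase): crimson_phase during gold_phase ✓
(crimson_phase, silver_phase): crimson_phase during silver_phase ✓
(cyan_phase, silver_phase): cyan_phase during silver_phase ✓
(cyan_phase, teal_phase): cyan_phase during teal_phase ✓
(green_phase, silver_phase): green_phase during silver_phase ✓
(red_phase, silver_phase): red_phase during silver_phase ✓
(red_phase, teal_phase): red_phase during teal_phase ✓
Count: 7.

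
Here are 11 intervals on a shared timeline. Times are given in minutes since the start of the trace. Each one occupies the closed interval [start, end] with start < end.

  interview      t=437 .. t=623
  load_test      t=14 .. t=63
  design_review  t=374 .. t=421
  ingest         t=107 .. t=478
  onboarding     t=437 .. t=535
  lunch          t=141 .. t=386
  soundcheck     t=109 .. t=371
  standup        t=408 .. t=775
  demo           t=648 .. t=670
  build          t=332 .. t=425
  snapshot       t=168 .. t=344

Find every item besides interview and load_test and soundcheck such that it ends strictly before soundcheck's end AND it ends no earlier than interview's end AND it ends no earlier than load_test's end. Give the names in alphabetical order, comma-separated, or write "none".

none

Conditions: its end is strictly before soundcheck's end (X.end < t=371) AND its end is no earlier than interview's end (X.end >= t=623) AND its end is no earlier than load_test's end (X.end >= t=63).
build: end t=425 < t=371? ✗; end t=425 >= t=623? ✗; end t=425 >= t=63? ✓ → no.
demo: end t=670 < t=371? ✗; end t=670 >= t=623? ✓; end t=670 >= t=63? ✓ → no.
design_review: end t=421 < t=371? ✗; end t=421 >= t=623? ✗; end t=421 >= t=63? ✓ → no.
ingest: end t=478 < t=371? ✗; end t=478 >= t=623? ✗; end t=478 >= t=63? ✓ → no.
lunch: end t=386 < t=371? ✗; end t=386 >= t=623? ✗; end t=386 >= t=63? ✓ → no.
onboarding: end t=535 < t=371? ✗; end t=535 >= t=623? ✗; end t=535 >= t=63? ✓ → no.
snapshot: end t=344 < t=371? ✓; end t=344 >= t=623? ✗; end t=344 >= t=63? ✓ → no.
standup: end t=775 < t=371? ✗; end t=775 >= t=623? ✓; end t=775 >= t=63? ✓ → no.
Result: none.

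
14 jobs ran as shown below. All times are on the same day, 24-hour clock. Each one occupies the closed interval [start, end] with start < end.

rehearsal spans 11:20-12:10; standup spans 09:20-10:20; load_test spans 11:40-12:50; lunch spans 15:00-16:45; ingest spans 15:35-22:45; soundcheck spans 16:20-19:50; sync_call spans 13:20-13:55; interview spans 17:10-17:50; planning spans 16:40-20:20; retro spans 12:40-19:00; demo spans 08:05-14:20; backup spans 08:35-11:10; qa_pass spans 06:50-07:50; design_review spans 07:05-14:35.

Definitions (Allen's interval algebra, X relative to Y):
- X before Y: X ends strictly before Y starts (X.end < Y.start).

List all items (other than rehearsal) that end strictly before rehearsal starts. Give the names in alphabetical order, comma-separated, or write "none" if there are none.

Target rehearsal = [11:20, 12:10].
backup [08:35, 11:10] → before → yes.
demo [08:05, 14:20] → contains → no.
design_review [07:05, 14:35] → contains → no.
ingest [15:35, 22:45] → after → no.
interview [17:10, 17:50] → after → no.
load_test [11:40, 12:50] → overlapped-by → no.
lunch [15:00, 16:45] → after → no.
planning [16:40, 20:20] → after → no.
qa_pass [06:50, 07:50] → before → yes.
retro [12:40, 19:00] → after → no.
soundcheck [16:20, 19:50] → after → no.
standup [09:20, 10:20] → before → yes.
sync_call [13:20, 13:55] → after → no.
Result: backup, qa_pass, standup.

backup, qa_pass, standup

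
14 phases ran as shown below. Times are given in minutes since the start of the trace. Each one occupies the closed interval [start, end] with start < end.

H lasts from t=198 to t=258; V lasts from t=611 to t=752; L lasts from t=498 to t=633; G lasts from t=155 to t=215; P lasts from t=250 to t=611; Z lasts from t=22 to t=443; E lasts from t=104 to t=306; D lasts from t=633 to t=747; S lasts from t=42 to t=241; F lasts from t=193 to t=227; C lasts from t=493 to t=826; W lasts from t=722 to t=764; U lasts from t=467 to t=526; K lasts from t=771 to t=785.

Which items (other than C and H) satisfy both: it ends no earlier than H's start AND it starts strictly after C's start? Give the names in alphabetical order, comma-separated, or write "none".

Conditions: its end is no earlier than H's start (X.end >= t=198) AND its start is strictly after C's start (X.start > t=493).
D: end t=747 >= t=198? ✓; start t=633 > t=493? ✓ → yes.
E: end t=306 >= t=198? ✓; start t=104 > t=493? ✗ → no.
F: end t=227 >= t=198? ✓; start t=193 > t=493? ✗ → no.
G: end t=215 >= t=198? ✓; start t=155 > t=493? ✗ → no.
K: end t=785 >= t=198? ✓; start t=771 > t=493? ✓ → yes.
L: end t=633 >= t=198? ✓; start t=498 > t=493? ✓ → yes.
P: end t=611 >= t=198? ✓; start t=250 > t=493? ✗ → no.
S: end t=241 >= t=198? ✓; start t=42 > t=493? ✗ → no.
U: end t=526 >= t=198? ✓; start t=467 > t=493? ✗ → no.
V: end t=752 >= t=198? ✓; start t=611 > t=493? ✓ → yes.
W: end t=764 >= t=198? ✓; start t=722 > t=493? ✓ → yes.
Z: end t=443 >= t=198? ✓; start t=22 > t=493? ✗ → no.
Result: D, K, L, V, W.

D, K, L, V, W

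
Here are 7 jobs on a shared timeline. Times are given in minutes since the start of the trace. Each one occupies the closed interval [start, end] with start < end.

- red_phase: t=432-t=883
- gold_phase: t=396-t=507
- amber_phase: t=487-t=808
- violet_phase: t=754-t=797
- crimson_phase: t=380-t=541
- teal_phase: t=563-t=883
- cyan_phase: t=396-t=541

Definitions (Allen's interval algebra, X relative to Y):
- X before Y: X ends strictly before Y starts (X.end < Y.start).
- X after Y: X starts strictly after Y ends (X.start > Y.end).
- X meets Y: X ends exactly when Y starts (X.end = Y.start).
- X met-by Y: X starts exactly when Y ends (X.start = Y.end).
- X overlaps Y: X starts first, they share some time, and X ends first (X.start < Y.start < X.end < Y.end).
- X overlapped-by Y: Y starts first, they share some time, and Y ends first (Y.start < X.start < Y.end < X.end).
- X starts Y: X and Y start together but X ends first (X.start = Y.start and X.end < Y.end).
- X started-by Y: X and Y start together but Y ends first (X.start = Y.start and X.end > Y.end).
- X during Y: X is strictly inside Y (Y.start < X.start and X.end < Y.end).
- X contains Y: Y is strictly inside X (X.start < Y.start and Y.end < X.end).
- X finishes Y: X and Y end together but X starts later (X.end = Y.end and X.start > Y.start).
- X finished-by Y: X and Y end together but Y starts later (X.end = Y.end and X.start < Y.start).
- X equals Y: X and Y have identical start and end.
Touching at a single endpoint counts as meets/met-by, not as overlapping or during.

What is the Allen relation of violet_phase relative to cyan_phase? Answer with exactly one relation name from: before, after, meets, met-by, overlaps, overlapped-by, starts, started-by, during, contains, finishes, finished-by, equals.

after

violet_phase = [t=754, t=797]; cyan_phase = [t=396, t=541].
Compare endpoints: violet_phase.start > cyan_phase.start, violet_phase.start > cyan_phase.end, violet_phase.end > cyan_phase.start, violet_phase.end > cyan_phase.end.
That pattern is 'after'.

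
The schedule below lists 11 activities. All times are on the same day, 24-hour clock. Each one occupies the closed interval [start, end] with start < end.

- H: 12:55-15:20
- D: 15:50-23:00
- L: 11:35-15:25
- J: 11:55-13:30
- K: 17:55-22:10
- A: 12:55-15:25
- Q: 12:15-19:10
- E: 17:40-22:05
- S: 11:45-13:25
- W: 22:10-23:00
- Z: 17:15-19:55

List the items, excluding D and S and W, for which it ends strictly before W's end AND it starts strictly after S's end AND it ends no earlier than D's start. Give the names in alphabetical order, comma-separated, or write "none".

E, K, Z

Conditions: its end is strictly before W's end (X.end < 23:00) AND its start is strictly after S's end (X.start > 13:25) AND its end is no earlier than D's start (X.end >= 15:50).
A: end 15:25 < 23:00? ✓; start 12:55 > 13:25? ✗; end 15:25 >= 15:50? ✗ → no.
E: end 22:05 < 23:00? ✓; start 17:40 > 13:25? ✓; end 22:05 >= 15:50? ✓ → yes.
H: end 15:20 < 23:00? ✓; start 12:55 > 13:25? ✗; end 15:20 >= 15:50? ✗ → no.
J: end 13:30 < 23:00? ✓; start 11:55 > 13:25? ✗; end 13:30 >= 15:50? ✗ → no.
K: end 22:10 < 23:00? ✓; start 17:55 > 13:25? ✓; end 22:10 >= 15:50? ✓ → yes.
L: end 15:25 < 23:00? ✓; start 11:35 > 13:25? ✗; end 15:25 >= 15:50? ✗ → no.
Q: end 19:10 < 23:00? ✓; start 12:15 > 13:25? ✗; end 19:10 >= 15:50? ✓ → no.
Z: end 19:55 < 23:00? ✓; start 17:15 > 13:25? ✓; end 19:55 >= 15:50? ✓ → yes.
Result: E, K, Z.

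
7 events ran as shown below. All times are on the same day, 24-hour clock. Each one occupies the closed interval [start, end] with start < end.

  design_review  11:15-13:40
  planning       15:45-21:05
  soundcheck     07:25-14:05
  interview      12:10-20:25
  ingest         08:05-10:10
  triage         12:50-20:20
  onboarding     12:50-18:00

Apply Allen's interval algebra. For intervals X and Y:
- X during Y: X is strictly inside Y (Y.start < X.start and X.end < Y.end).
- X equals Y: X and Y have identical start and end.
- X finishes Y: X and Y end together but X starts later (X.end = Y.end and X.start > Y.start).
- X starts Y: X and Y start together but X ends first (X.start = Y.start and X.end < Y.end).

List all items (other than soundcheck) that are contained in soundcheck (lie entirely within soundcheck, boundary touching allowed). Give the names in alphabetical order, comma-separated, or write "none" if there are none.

design_review, ingest

Target soundcheck = [07:25, 14:05].
design_review [11:15, 13:40] → during → yes.
ingest [08:05, 10:10] → during → yes.
interview [12:10, 20:25] → overlapped-by → no.
onboarding [12:50, 18:00] → overlapped-by → no.
planning [15:45, 21:05] → after → no.
triage [12:50, 20:20] → overlapped-by → no.
Result: design_review, ingest.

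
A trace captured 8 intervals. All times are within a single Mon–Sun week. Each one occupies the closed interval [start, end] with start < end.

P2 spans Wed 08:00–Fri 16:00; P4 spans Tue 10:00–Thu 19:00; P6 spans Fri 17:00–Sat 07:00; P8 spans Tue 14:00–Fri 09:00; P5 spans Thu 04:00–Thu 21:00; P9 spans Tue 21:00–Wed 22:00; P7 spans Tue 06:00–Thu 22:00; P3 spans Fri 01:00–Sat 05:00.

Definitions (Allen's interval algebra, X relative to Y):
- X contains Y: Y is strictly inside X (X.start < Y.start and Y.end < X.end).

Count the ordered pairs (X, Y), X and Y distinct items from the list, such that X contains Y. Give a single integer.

Checking all 56 ordered pairs for relation 'contains'; matching pairs in alphabetical order:
(P2, P5): P2 contains P5 ✓
(P4, P9): P4 contains P9 ✓
(P7, P4): P7 contains P4 ✓
(P7, P5): P7 contains P5 ✓
(P7, P9): P7 contains P9 ✓
(P8, P5): P8 contains P5 ✓
(P8, P9): P8 contains P9 ✓
Count: 7.

7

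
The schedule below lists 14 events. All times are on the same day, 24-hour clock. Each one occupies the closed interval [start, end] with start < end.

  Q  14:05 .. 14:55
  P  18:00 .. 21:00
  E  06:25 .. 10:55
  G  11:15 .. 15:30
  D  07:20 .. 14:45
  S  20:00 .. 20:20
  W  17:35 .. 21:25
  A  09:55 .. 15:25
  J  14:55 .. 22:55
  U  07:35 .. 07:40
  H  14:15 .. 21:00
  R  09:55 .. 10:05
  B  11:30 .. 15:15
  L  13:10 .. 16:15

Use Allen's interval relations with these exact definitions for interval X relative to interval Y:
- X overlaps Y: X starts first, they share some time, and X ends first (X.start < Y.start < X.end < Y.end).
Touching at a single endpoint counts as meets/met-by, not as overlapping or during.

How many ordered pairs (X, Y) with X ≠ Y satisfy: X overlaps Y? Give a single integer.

23

Checking all 182 ordered pairs for relation 'overlaps'; matching pairs in alphabetical order:
(A, G): A overlaps G ✓
(A, H): A overlaps H ✓
(A, J): A overlaps J ✓
(A, L): A overlaps L ✓
(B, H): B overlaps H ✓
(B, J): B overlaps J ✓
(B, L): B overlaps L ✓
(D, A): D overlaps A ✓
(D, B): D overlaps B ✓
(D, G): D overlaps G ✓
(D, H): D overlaps H ✓
(D, L): D overlaps L ✓
(D, Q): D overlaps Q ✓
(E, A): E overlaps A ✓
(E, D): E overlaps D ✓
(G, H): G overlaps H ✓
(G, J): G overlaps J ✓
(G, L): G overlaps L ✓
(H, J): H overlaps J ✓
(H, W): H overlaps W ✓
(L, H): L overlaps H ✓
(L, J): L overlaps J ✓
(Q, H): Q overlaps H ✓
Count: 23.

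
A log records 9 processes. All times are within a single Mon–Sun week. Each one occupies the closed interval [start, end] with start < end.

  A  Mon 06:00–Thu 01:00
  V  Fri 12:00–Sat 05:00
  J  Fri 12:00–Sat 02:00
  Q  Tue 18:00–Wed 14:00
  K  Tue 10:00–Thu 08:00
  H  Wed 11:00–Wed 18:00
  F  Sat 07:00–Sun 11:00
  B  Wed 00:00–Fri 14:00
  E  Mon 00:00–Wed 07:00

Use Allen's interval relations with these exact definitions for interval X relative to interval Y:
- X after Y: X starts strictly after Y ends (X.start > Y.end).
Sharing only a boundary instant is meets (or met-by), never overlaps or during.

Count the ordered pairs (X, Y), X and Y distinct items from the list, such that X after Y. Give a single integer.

Checking all 72 ordered pairs for relation 'after'; matching pairs in alphabetical order:
(F, A): F after A ✓
(F, B): F after B ✓
(F, E): F after E ✓
(F, H): F after H ✓
(F, J): F after J ✓
(F, K): F after K ✓
(F, Q): F after Q ✓
(F, V): F after V ✓
(H, E): H after E ✓
(J, A): J after A ✓
(J, E): J after E ✓
(J, H): J after H ✓
(J, K): J after K ✓
(J, Q): J after Q ✓
(V, A): V after A ✓
(V, E): V after E ✓
(V, H): V after H ✓
(V, K): V after K ✓
(V, Q): V after Q ✓
Count: 19.

19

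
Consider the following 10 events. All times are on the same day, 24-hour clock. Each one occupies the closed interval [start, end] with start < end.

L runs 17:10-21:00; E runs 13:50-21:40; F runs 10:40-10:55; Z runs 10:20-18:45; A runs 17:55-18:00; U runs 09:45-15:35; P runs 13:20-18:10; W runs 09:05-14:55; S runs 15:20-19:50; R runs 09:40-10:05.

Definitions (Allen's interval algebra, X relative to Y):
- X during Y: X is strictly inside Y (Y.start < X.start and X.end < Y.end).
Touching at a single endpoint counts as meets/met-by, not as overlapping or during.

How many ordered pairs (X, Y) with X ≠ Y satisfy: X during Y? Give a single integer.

12

Checking all 90 ordered pairs for relation 'during'; matching pairs in alphabetical order:
(A, E): A during E ✓
(A, L): A during L ✓
(A, P): A during P ✓
(A, S): A during S ✓
(A, Z): A during Z ✓
(F, U): F during U ✓
(F, W): F during W ✓
(F, Z): F during Z ✓
(L, E): L during E ✓
(P, Z): P during Z ✓
(R, W): R during W ✓
(S, E): S during E ✓
Count: 12.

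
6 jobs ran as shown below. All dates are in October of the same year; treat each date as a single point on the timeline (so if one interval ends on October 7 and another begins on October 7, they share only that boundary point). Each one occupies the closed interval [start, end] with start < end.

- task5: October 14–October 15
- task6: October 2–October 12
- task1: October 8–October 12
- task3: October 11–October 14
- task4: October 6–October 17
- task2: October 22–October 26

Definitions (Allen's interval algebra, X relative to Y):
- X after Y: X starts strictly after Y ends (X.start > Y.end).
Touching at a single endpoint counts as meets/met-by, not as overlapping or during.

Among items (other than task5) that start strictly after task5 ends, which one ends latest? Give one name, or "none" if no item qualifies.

task2

Target task5 = [October 14, October 15].
task1 [October 8, October 12] → before → excluded.
task2 [October 22, October 26] → after → candidate.
task3 [October 11, October 14] → meets → excluded.
task4 [October 6, October 17] → contains → excluded.
task6 [October 2, October 12] → before → excluded.
Among candidates, latest end is October 26 → task2.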